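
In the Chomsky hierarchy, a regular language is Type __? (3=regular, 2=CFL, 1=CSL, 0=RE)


Chomsky hierarchy levels:
  Type 3: Regular (DFA/NFA/regex)
  Type 2: Context-free (PDA)
  Type 1: Context-sensitive
  Type 0: Recursively enumerable (TM)
'regular' corresponds to Type 3

3


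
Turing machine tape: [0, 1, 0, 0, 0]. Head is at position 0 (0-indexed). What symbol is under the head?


Tape: [0, 1, 0, 0, 0]
Positions: 0 1 2 3 4
Values:    0 1 0 0 0
Head at position 0
tape[0] = 0

0


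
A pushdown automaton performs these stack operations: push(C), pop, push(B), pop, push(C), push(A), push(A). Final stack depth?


Tracing stack operations:
  push(C) -> stack = [C], depth=1
  pop -> removed C, stack = [], depth=0
  push(B) -> stack = [B], depth=1
  pop -> removed B, stack = [], depth=0
  push(C) -> stack = [C], depth=1
  push(A) -> stack = [C,A], depth=2
  push(A) -> stack = [C,A,A], depth=3
Final depth = 3

3


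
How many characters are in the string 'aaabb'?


String: 'aaabb'
Counting characters:
  'a' appears 3 time(s)
  'b' appears 2 time(s)
Total length = 3 + 2 = 5

5


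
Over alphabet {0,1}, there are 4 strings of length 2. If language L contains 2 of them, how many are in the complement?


Alphabet: {0,1}
String length: 2
Total strings of length 2 = 2^2 = 4
Strings in L = 2
Complement = total - |L|
= 4 - 2
= 2

2


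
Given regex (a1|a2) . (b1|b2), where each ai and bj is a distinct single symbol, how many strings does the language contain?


First group: 2 alternatives
Second group: 2 alternatives
Concatenation: each choice from group 1 pairs with each from group 2
Total = 2 x 2 = 4

4


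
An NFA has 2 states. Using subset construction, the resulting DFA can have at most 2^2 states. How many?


NFA has 2 states
Subset construction: each DFA state = subset of NFA states
Maximum subsets = 2^2
2^2 = 4

4


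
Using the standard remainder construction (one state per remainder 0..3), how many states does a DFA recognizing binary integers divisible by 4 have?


Divisibility by 4 is tracked via the remainder mod 4: 0, 1, ..., 3
The construction assigns one state to each remainder
Number of remainders = 4

4


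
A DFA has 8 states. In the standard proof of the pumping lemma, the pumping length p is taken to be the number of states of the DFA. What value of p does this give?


Pumping lemma for regular languages (standard proof):
Take p = |Q|, the number of DFA states.
Any string of length >= |Q| passes through |Q|+1 states while reading its first |Q| symbols,
so by pigeonhole some state repeats, giving the loop that can be pumped.
Here |Q| = 8
Therefore the proof uses p = 8

8


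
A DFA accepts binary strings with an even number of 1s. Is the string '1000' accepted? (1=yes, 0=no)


DFA has 2 states: q_even (start, accept=yes) and q_odd
Processing string '1000' character by character:
  Position 0: read '1', 1-count=1 -> q_odd
  Position 1: read '0', 1-count=1 -> q_odd (no change)
  Position 2: read '0', 1-count=1 -> q_odd (no change)
  Position 3: read '0', 1-count=1 -> q_odd (no change)
Final state: q_odd, total 1s = 1 (odd); the DFA requires an even count -> reject

0


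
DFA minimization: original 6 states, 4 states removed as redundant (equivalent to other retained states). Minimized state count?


Original DFA: 6 states
Redundant states removed: 4
Minimized states = original - removed
= 6 - 4
= 2

2


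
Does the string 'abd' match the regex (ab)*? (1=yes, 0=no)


Pattern: (ab)*
String: 'abd'
Pattern requires: zero or more repetitions of 'ab'
Length 3 is odd -> cannot be (ab)* -> no match
Result: 0

0


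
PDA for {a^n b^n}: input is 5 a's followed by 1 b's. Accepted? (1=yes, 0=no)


Language requires equal numbers of a's and b's
PDA pushes for each 'a', pops for each 'b'
Number of a's = 5
Number of b's = 1
5 != 1 -> Reject

0


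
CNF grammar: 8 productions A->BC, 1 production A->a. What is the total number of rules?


CNF allows two rule forms:
  A -> BC (binary): 8 rules
  A -> a (terminal): 1 rule
Total = 8 + 1 = 9

9


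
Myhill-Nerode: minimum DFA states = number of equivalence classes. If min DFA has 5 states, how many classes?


Myhill-Nerode theorem:
Number of equivalence classes = number of states in minimal DFA
Minimal DFA states = 5
Therefore equivalence classes = 5

5


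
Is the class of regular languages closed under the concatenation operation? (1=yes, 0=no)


Regular languages are closed under:
- Union (DFA product construction)
- Intersection (DFA product construction)
- Complement (swap accept/reject states)
- Concatenation (NFA construction)
- Kleene star (NFA construction)
concatenation is in this list
Therefore: closed

1


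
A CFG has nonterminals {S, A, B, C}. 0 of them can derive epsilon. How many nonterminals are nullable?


Nonterminals: {S, A, B, C}
A nonterminal is nullable if it can derive epsilon
Counting nullable nonterminals: 0
Total nullable = 0

0


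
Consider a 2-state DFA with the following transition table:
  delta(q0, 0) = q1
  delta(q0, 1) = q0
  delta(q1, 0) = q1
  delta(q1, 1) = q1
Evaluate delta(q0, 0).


Looking up transition function:
delta(q0, 0) in the table
Row: q0, Column: 0
Result: q1

q1


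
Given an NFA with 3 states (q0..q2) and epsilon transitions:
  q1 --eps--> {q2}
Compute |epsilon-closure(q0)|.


Starting from q0
Initialize closure = {q0}
q0 has no outgoing epsilon transitions -> nothing to add
Final closure: {q0}
Size = 1

1


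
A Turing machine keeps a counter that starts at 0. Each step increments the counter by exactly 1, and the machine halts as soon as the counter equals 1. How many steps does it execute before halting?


Counter starts at 0. Counting sequence:
  Step 1: counter = 1
Counter reached 1 -> halt
Total steps = 1

1


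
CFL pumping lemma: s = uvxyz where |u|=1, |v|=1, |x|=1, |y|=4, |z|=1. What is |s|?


|s| = |u| + |v| + |x| + |y| + |z|
= 1 + 1 + 1 + 4 + 1
= 2 + 1 + 5
= 3 + 5
= 8

8


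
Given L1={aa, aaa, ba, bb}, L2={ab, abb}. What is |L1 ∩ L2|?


L1 = {aa, aaa, ba, bb}
L2 = {ab, abb}
Checking each string in L1 against L2:
  'aa': in L2? No
  'aaa': in L2? No
  'ba': in L2? No
  'bb': in L2? No
Intersection = {}
|L1 ∩ L2| = 0

0


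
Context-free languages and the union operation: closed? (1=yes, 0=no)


CFL closure properties:
  Closed under: union, concatenation, Kleene star
  NOT closed under: intersection, complement
Operation 'union' is in closed list -> Yes (closed)

1


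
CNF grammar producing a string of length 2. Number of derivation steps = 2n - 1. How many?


Chomsky Normal Form derivation:
String length n = 2
Each step either:
  - Splits a nonterminal into two (n-1 such steps)
  - Converts a nonterminal to terminal (n such steps)
Total = (n-1) + n = 2n - 1
= 2(2) - 1
= 4 - 1
= 3

3


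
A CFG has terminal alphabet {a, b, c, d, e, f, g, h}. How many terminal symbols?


Terminal symbols: a, b, c, d, e, f, g, h
Counting each: a (#1), b (#2), c (#3), d (#4), e (#5), f (#6), g (#7), h (#8)
Total = 8

8


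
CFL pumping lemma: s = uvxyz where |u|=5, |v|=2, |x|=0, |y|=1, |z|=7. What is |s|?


|s| = |u| + |v| + |x| + |y| + |z|
= 5 + 2 + 0 + 1 + 7
= 7 + 0 + 8
= 7 + 8
= 15

15


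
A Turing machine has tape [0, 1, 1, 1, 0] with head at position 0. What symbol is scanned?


Tape: [0, 1, 1, 1, 0]
Positions: 0 1 2 3 4
Values:    0 1 1 1 0
Head at position 0
tape[0] = 0

0


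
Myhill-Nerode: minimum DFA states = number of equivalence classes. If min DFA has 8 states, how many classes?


Myhill-Nerode theorem:
Number of equivalence classes = number of states in minimal DFA
Minimal DFA states = 8
Therefore equivalence classes = 8

8


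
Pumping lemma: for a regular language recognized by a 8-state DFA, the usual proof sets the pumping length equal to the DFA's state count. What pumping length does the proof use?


Pumping lemma for regular languages (standard proof):
Take p = |Q|, the number of DFA states.
Any string of length >= |Q| passes through |Q|+1 states while reading its first |Q| symbols,
so by pigeonhole some state repeats, giving the loop that can be pumped.
Here |Q| = 8
Therefore the proof uses p = 8

8


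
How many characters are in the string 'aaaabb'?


String: 'aaaabb'
Counting characters:
  'a' appears 4 time(s)
  'b' appears 2 time(s)
Total length = 4 + 2 = 6

6


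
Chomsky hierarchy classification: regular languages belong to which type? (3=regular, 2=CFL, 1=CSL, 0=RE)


Chomsky hierarchy levels:
  Type 3: Regular (DFA/NFA/regex)
  Type 2: Context-free (PDA)
  Type 1: Context-sensitive
  Type 0: Recursively enumerable (TM)
'regular' corresponds to Type 3

3


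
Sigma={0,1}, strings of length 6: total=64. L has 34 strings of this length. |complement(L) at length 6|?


Alphabet: {0,1}
String length: 6
Total strings of length 6 = 2^6 = 64
Strings in L = 34
Complement = total - |L|
= 64 - 34
= 30

30


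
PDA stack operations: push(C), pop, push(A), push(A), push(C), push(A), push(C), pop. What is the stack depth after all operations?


Tracing stack operations:
  push(C) -> stack = [C], depth=1
  pop -> removed C, stack = [], depth=0
  push(A) -> stack = [A], depth=1
  push(A) -> stack = [A,A], depth=2
  push(C) -> stack = [A,A,C], depth=3
  push(A) -> stack = [A,A,C,A], depth=4
  push(C) -> stack = [A,A,C,A,C], depth=5
  pop -> removed C, stack = [A,A,C,A], depth=4
Final depth = 4

4


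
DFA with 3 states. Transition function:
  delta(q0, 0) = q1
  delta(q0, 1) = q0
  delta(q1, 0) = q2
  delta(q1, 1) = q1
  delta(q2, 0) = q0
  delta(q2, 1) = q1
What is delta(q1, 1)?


Looking up transition function:
delta(q1, 1) in the table
Row: q1, Column: 1
Result: q1

q1


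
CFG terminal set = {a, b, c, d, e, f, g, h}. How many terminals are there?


Terminal symbols: a, b, c, d, e, f, g, h
Counting each: a (#1), b (#2), c (#3), d (#4), e (#5), f (#6), g (#7), h (#8)
Total = 8

8


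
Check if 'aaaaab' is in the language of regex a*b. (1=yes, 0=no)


Pattern: a*b
String: 'aaaaab'
Pattern requires: zero or more 'a's followed by exactly one 'b'
Found 5 leading 'a's
Remaining: 'b'
Remaining is exactly 'b' -> match
Result: 1

1


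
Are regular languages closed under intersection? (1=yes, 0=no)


Regular languages are closed under:
- Union (DFA product construction)
- Intersection (DFA product construction)
- Complement (swap accept/reject states)
- Concatenation (NFA construction)
- Kleene star (NFA construction)
intersection is in this list
Therefore: closed

1


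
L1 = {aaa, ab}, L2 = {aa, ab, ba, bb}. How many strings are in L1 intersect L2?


L1 = {aaa, ab}
L2 = {aa, ab, ba, bb}
Checking each string in L1 against L2:
  'aaa': in L2? No
  'ab': in L2? Yes
Intersection = {ab}
|L1 ∩ L2| = 1

1


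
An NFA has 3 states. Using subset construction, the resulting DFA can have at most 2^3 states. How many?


NFA has 3 states
Subset construction: each DFA state = subset of NFA states
Maximum subsets = 2^3
2^3 = 8

8


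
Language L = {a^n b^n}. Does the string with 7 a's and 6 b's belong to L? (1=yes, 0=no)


Language requires equal numbers of a's and b's
PDA pushes for each 'a', pops for each 'b'
Number of a's = 7
Number of b's = 6
7 != 6 -> Reject

0


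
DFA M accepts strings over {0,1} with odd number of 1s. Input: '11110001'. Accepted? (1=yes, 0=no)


DFA has 2 states: q_even (start, accept=no) and q_odd
Processing string '11110001' character by character:
  Position 0: read '1', 1-count=1 -> q_odd
  Position 1: read '1', 1-count=2 -> q_even
  Position 2: read '1', 1-count=3 -> q_odd
  Position 3: read '1', 1-count=4 -> q_even
  Position 4: read '0', 1-count=4 -> q_even (no change)
  Position 5: read '0', 1-count=4 -> q_even (no change)
  Position 6: read '0', 1-count=4 -> q_even (no change)
  Position 7: read '1', 1-count=5 -> q_odd
Final state: q_odd, total 1s = 5 (odd); the DFA requires an odd count -> accept

1


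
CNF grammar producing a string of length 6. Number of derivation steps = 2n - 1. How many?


Chomsky Normal Form derivation:
String length n = 6
Each step either:
  - Splits a nonterminal into two (n-1 such steps)
  - Converts a nonterminal to terminal (n such steps)
Total = (n-1) + n = 2n - 1
= 2(6) - 1
= 12 - 1
= 11

11


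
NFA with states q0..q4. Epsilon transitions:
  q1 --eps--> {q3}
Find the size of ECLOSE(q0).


Starting from q0
Initialize closure = {q0}
q0 has no outgoing epsilon transitions -> nothing to add
Final closure: {q0}
Size = 1

1


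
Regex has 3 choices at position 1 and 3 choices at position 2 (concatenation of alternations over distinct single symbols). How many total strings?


First group: 3 alternatives
Second group: 3 alternatives
Concatenation: each choice from group 1 pairs with each from group 2
Total = 3 x 3 = 9

9


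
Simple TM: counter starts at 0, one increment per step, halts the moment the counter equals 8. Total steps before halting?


Counter starts at 0. Counting sequence:
  Step 1: counter = 1
  Step 2: counter = 2
  Step 3: counter = 3
  Step 4: counter = 4
  Step 5: counter = 5
  Step 6: counter = 6
  Step 7: counter = 7
  Step 8: counter = 8
Counter reached 8 -> halt
Total steps = 8

8


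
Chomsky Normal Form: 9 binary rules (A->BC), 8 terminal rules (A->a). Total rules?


CNF allows two rule forms:
  A -> BC (binary): 9 rules
  A -> a (terminal): 8 rules
Total = 9 + 8 = 17

17


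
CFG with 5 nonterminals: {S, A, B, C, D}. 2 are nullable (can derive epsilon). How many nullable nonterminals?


Nonterminals: {S, A, B, C, D}
A nonterminal is nullable if it can derive epsilon
Counting nullable nonterminals: 2
Total nullable = 2

2


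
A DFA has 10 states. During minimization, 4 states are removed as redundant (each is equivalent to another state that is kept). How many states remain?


Original DFA: 10 states
Redundant states removed: 4
Minimized states = original - removed
= 10 - 4
= 6

6


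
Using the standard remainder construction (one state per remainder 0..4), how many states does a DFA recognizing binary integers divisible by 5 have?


Divisibility by 5 is tracked via the remainder mod 5: 0, 1, ..., 4
The construction assigns one state to each remainder
Number of remainders = 5

5


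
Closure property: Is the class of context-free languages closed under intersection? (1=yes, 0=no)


CFL closure properties:
  Closed under: union, concatenation, Kleene star
  NOT closed under: intersection, complement
Operation 'intersection' is in not-closed list -> No (not closed)

0


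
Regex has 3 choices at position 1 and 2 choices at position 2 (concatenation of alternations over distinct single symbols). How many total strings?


First group: 3 alternatives
Second group: 2 alternatives
Concatenation: each choice from group 1 pairs with each from group 2
Total = 3 x 2 = 6

6


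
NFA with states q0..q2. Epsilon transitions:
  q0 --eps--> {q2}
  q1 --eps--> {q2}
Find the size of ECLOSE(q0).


Starting from q0
Initialize closure = {q0}
Follow epsilon from q0 -> add q2
Final closure: {q0, q2}
Size = 2

2


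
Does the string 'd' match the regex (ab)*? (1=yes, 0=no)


Pattern: (ab)*
String: 'd'
Pattern requires: zero or more repetitions of 'ab'
Length 1 is odd -> cannot be (ab)* -> no match
Result: 0

0


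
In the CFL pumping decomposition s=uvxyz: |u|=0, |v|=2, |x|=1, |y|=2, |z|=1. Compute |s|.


|s| = |u| + |v| + |x| + |y| + |z|
= 0 + 2 + 1 + 2 + 1
= 2 + 1 + 3
= 3 + 3
= 6

6


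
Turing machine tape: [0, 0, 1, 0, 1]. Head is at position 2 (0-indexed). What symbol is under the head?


Tape: [0, 0, 1, 0, 1]
Positions: 0 1 2 3 4
Values:    0 0 1 0 1
Head at position 2
tape[2] = 1

1


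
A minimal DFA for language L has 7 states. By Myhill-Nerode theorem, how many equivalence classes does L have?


Myhill-Nerode theorem:
Number of equivalence classes = number of states in minimal DFA
Minimal DFA states = 7
Therefore equivalence classes = 7

7


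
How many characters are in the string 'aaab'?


String: 'aaab'
Counting characters:
  'a' appears 3 time(s)
  'b' appears 1 time(s)
Total length = 3 + 1 = 4

4


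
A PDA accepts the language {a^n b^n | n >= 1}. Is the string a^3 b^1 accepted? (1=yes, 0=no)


Language requires equal numbers of a's and b's
PDA pushes for each 'a', pops for each 'b'
Number of a's = 3
Number of b's = 1
3 != 1 -> Reject

0


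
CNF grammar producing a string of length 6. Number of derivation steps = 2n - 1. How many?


Chomsky Normal Form derivation:
String length n = 6
Each step either:
  - Splits a nonterminal into two (n-1 such steps)
  - Converts a nonterminal to terminal (n such steps)
Total = (n-1) + n = 2n - 1
= 2(6) - 1
= 12 - 1
= 11

11


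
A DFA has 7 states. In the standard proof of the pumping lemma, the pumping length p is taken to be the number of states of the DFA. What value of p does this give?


Pumping lemma for regular languages (standard proof):
Take p = |Q|, the number of DFA states.
Any string of length >= |Q| passes through |Q|+1 states while reading its first |Q| symbols,
so by pigeonhole some state repeats, giving the loop that can be pumped.
Here |Q| = 7
Therefore the proof uses p = 7

7


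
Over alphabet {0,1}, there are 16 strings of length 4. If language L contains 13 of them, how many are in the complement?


Alphabet: {0,1}
String length: 4
Total strings of length 4 = 2^4 = 16
Strings in L = 13
Complement = total - |L|
= 16 - 13
= 3

3


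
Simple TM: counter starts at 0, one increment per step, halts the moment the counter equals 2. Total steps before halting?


Counter starts at 0. Counting sequence:
  Step 1: counter = 1
  Step 2: counter = 2
Counter reached 2 -> halt
Total steps = 2

2


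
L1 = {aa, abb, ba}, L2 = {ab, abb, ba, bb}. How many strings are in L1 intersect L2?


L1 = {aa, abb, ba}
L2 = {ab, abb, ba, bb}
Checking each string in L1 against L2:
  'aa': in L2? No
  'abb': in L2? Yes
  'ba': in L2? Yes
Intersection = {abb, ba}
|L1 ∩ L2| = 2

2


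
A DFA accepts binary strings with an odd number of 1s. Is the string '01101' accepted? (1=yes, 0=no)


DFA has 2 states: q_even (start, accept=no) and q_odd
Processing string '01101' character by character:
  Position 0: read '0', 1-count=0 -> q_even (no change)
  Position 1: read '1', 1-count=1 -> q_odd
  Position 2: read '1', 1-count=2 -> q_even
  Position 3: read '0', 1-count=2 -> q_even (no change)
  Position 4: read '1', 1-count=3 -> q_odd
Final state: q_odd, total 1s = 3 (odd); the DFA requires an odd count -> accept

1


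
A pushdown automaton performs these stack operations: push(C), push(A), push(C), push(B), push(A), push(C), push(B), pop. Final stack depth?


Tracing stack operations:
  push(C) -> stack = [C], depth=1
  push(A) -> stack = [C,A], depth=2
  push(C) -> stack = [C,A,C], depth=3
  push(B) -> stack = [C,A,C,B], depth=4
  push(A) -> stack = [C,A,C,B,A], depth=5
  push(C) -> stack = [C,A,C,B,A,C], depth=6
  push(B) -> stack = [C,A,C,B,A,C,B], depth=7
  pop -> removed B, stack = [C,A,C,B,A,C], depth=6
Final depth = 6

6


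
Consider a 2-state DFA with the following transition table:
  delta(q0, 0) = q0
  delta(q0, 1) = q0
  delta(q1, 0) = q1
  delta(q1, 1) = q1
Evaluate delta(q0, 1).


Looking up transition function:
delta(q0, 1) in the table
Row: q0, Column: 1
Result: q0

q0


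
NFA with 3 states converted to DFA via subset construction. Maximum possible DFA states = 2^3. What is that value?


NFA has 3 states
Subset construction: each DFA state = subset of NFA states
Maximum subsets = 2^3
2^3 = 8

8


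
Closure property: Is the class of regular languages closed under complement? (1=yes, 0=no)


Regular languages are closed under all standard operations:
- Union: Yes (product construction)
- Intersection: Yes (product construction)
- Complement: Yes (swap accept/reject)
- Concatenation: Yes (NFA construction)
Operation: complement -> Closed

1


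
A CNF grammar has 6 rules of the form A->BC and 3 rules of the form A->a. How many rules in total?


CNF allows two rule forms:
  A -> BC (binary): 6 rules
  A -> a (terminal): 3 rules
Total = 6 + 3 = 9

9


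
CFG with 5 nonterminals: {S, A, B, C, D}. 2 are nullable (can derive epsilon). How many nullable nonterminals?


Nonterminals: {S, A, B, C, D}
A nonterminal is nullable if it can derive epsilon
Counting nullable nonterminals: 2
Total nullable = 2

2


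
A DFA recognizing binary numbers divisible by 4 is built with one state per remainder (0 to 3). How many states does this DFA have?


Divisibility by 4 is tracked via the remainder mod 4: 0, 1, ..., 3
The construction assigns one state to each remainder
Number of remainders = 4

4


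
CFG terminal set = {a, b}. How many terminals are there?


Terminal symbols: a, b
Counting each: a (#1), b (#2)
Total = 2

2


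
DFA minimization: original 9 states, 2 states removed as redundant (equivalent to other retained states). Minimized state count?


Original DFA: 9 states
Redundant states removed: 2
Minimized states = original - removed
= 9 - 2
= 7

7


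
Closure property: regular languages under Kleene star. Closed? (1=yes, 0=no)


Regular languages are closed under:
- Union (DFA product construction)
- Intersection (DFA product construction)
- Complement (swap accept/reject states)
- Concatenation (NFA construction)
- Kleene star (NFA construction)
Kleene star is in this list
Therefore: closed

1


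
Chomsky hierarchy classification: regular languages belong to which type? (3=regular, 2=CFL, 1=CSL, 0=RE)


Chomsky hierarchy levels:
  Type 3: Regular (DFA/NFA/regex)
  Type 2: Context-free (PDA)
  Type 1: Context-sensitive
  Type 0: Recursively enumerable (TM)
'regular' corresponds to Type 3

3


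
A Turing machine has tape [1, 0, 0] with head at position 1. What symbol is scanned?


Tape: [1, 0, 0]
Positions: 0 1 2
Values:    1 0 0
Head at position 1
tape[1] = 0

0


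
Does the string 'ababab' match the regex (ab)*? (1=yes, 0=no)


Pattern: (ab)*
String: 'ababab'
Pattern requires: zero or more repetitions of 'ab'
Pairs: ['ab', 'ab', 'ab']
All pairs are 'ab'? Yes
Result: 1

1


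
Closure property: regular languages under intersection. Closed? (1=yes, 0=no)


Regular languages are closed under:
- Union (DFA product construction)
- Intersection (DFA product construction)
- Complement (swap accept/reject states)
- Concatenation (NFA construction)
- Kleene star (NFA construction)
intersection is in this list
Therefore: closed

1


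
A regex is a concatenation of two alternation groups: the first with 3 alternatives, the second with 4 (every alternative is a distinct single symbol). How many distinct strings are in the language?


First group: 3 alternatives
Second group: 4 alternatives
Concatenation: each choice from group 1 pairs with each from group 2
Total = 3 x 4 = 12

12


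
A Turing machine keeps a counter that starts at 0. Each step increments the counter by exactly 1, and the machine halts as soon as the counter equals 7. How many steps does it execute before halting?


Counter starts at 0. Counting sequence:
  Step 1: counter = 1
  Step 2: counter = 2
  Step 3: counter = 3
  Step 4: counter = 4
  Step 5: counter = 5
  Step 6: counter = 6
  Step 7: counter = 7
Counter reached 7 -> halt
Total steps = 7

7


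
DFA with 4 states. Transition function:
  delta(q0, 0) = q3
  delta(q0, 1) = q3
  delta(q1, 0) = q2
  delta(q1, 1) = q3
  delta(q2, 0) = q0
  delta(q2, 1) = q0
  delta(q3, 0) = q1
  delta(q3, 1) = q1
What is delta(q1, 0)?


Looking up transition function:
delta(q1, 0) in the table
Row: q1, Column: 0
Result: q2

q2


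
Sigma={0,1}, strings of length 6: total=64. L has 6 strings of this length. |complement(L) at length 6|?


Alphabet: {0,1}
String length: 6
Total strings of length 6 = 2^6 = 64
Strings in L = 6
Complement = total - |L|
= 64 - 6
= 58

58


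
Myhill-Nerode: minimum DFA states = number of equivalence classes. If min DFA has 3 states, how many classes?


Myhill-Nerode theorem:
Number of equivalence classes = number of states in minimal DFA
Minimal DFA states = 3
Therefore equivalence classes = 3

3


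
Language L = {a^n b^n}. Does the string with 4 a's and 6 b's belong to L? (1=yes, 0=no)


Language requires equal numbers of a's and b's
PDA pushes for each 'a', pops for each 'b'
Number of a's = 4
Number of b's = 6
4 != 6 -> Reject

0


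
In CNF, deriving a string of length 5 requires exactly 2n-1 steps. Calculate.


Chomsky Normal Form derivation:
String length n = 5
Each step either:
  - Splits a nonterminal into two (n-1 such steps)
  - Converts a nonterminal to terminal (n such steps)
Total = (n-1) + n = 2n - 1
= 2(5) - 1
= 10 - 1
= 9

9


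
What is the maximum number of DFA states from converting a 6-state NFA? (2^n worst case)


NFA has 6 states
Subset construction: each DFA state = subset of NFA states
Maximum subsets = 2^6
2^6 = 64

64


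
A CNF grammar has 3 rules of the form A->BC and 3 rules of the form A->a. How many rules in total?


CNF allows two rule forms:
  A -> BC (binary): 3 rules
  A -> a (terminal): 3 rules
Total = 3 + 3 = 6

6


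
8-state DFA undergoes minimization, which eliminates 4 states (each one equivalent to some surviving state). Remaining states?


Original DFA: 8 states
Redundant states removed: 4
Minimized states = original - removed
= 8 - 4
= 4

4


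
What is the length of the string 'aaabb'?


String: 'aaabb'
Counting characters:
  'a' appears 3 time(s)
  'b' appears 2 time(s)
Total length = 3 + 2 = 5

5


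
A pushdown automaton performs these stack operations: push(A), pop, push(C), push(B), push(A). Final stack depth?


Tracing stack operations:
  push(A) -> stack = [A], depth=1
  pop -> removed A, stack = [], depth=0
  push(C) -> stack = [C], depth=1
  push(B) -> stack = [C,B], depth=2
  push(A) -> stack = [C,B,A], depth=3
Final depth = 3

3


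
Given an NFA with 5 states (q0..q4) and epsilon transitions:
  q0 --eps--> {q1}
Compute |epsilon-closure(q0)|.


Starting from q0
Initialize closure = {q0}
Follow epsilon from q0 -> add q1
Final closure: {q0, q1}
Size = 2

2


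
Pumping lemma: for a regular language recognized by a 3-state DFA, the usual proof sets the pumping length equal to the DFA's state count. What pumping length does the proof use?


Pumping lemma for regular languages (standard proof):
Take p = |Q|, the number of DFA states.
Any string of length >= |Q| passes through |Q|+1 states while reading its first |Q| symbols,
so by pigeonhole some state repeats, giving the loop that can be pumped.
Here |Q| = 3
Therefore the proof uses p = 3

3


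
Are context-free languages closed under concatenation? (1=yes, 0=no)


CFL closure properties:
  Closed under: union, concatenation, Kleene star
  NOT closed under: intersection, complement
Operation 'concatenation' is in closed list -> Yes (closed)

1


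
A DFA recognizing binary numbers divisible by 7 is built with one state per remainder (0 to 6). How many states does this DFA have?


Divisibility by 7 is tracked via the remainder mod 7: 0, 1, ..., 6
The construction assigns one state to each remainder
Number of remainders = 7

7


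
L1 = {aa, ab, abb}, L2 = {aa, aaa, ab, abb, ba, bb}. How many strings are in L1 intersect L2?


L1 = {aa, ab, abb}
L2 = {aa, aaa, ab, abb, ba, bb}
Checking each string in L1 against L2:
  'aa': in L2? Yes
  'ab': in L2? Yes
  'abb': in L2? Yes
Intersection = {aa, ab, abb}
|L1 ∩ L2| = 3

3


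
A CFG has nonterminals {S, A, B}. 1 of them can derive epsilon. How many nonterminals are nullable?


Nonterminals: {S, A, B}
A nonterminal is nullable if it can derive epsilon
Counting nullable nonterminals: 1
Total nullable = 1

1


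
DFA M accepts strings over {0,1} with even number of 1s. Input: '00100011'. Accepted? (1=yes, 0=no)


DFA has 2 states: q_even (start, accept=yes) and q_odd
Processing string '00100011' character by character:
  Position 0: read '0', 1-count=0 -> q_even (no change)
  Position 1: read '0', 1-count=0 -> q_even (no change)
  Position 2: read '1', 1-count=1 -> q_odd
  Position 3: read '0', 1-count=1 -> q_odd (no change)
  Position 4: read '0', 1-count=1 -> q_odd (no change)
  Position 5: read '0', 1-count=1 -> q_odd (no change)
  Position 6: read '1', 1-count=2 -> q_even
  Position 7: read '1', 1-count=3 -> q_odd
Final state: q_odd, total 1s = 3 (odd); the DFA requires an even count -> reject

0


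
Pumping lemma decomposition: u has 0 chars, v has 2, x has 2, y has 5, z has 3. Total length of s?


|s| = |u| + |v| + |x| + |y| + |z|
= 0 + 2 + 2 + 5 + 3
= 2 + 2 + 8
= 4 + 8
= 12

12


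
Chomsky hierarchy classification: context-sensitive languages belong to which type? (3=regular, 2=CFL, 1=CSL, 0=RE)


Chomsky hierarchy levels:
  Type 3: Regular (DFA/NFA/regex)
  Type 2: Context-free (PDA)
  Type 1: Context-sensitive
  Type 0: Recursively enumerable (TM)
'context-sensitive' corresponds to Type 1

1


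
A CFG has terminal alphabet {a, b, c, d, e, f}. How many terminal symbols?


Terminal symbols: a, b, c, d, e, f
Counting each: a (#1), b (#2), c (#3), d (#4), e (#5), f (#6)
Total = 6

6


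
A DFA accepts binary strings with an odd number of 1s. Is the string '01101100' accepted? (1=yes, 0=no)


DFA has 2 states: q_even (start, accept=no) and q_odd
Processing string '01101100' character by character:
  Position 0: read '0', 1-count=0 -> q_even (no change)
  Position 1: read '1', 1-count=1 -> q_odd
  Position 2: read '1', 1-count=2 -> q_even
  Position 3: read '0', 1-count=2 -> q_even (no change)
  Position 4: read '1', 1-count=3 -> q_odd
  Position 5: read '1', 1-count=4 -> q_even
  Position 6: read '0', 1-count=4 -> q_even (no change)
  Position 7: read '0', 1-count=4 -> q_even (no change)
Final state: q_even, total 1s = 4 (even); the DFA requires an odd count -> reject

0


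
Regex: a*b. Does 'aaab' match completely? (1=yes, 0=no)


Pattern: a*b
String: 'aaab'
Pattern requires: zero or more 'a's followed by exactly one 'b'
Found 3 leading 'a's
Remaining: 'b'
Remaining is exactly 'b' -> match
Result: 1

1


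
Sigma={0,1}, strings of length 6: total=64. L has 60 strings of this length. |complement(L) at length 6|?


Alphabet: {0,1}
String length: 6
Total strings of length 6 = 2^6 = 64
Strings in L = 60
Complement = total - |L|
= 64 - 60
= 4

4


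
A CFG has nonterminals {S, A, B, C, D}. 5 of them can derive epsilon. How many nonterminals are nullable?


Nonterminals: {S, A, B, C, D}
A nonterminal is nullable if it can derive epsilon
Counting nullable nonterminals: 5
Total nullable = 5

5


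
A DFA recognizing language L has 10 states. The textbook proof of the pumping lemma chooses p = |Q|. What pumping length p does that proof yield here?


Pumping lemma for regular languages (standard proof):
Take p = |Q|, the number of DFA states.
Any string of length >= |Q| passes through |Q|+1 states while reading its first |Q| symbols,
so by pigeonhole some state repeats, giving the loop that can be pumped.
Here |Q| = 10
Therefore the proof uses p = 10

10


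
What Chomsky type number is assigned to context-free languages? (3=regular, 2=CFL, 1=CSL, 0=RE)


Chomsky hierarchy levels:
  Type 3: Regular (DFA/NFA/regex)
  Type 2: Context-free (PDA)
  Type 1: Context-sensitive
  Type 0: Recursively enumerable (TM)
'context-free' corresponds to Type 2

2


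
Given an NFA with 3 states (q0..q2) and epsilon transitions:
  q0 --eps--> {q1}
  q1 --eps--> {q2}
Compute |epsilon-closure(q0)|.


Starting from q0
Initialize closure = {q0}
Follow epsilon from q0 -> add q1
Follow epsilon from q1 -> add q2
Final closure: {q0, q1, q2}
Size = 3

3


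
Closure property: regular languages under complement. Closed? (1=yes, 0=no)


Regular languages are closed under:
- Union (DFA product construction)
- Intersection (DFA product construction)
- Complement (swap accept/reject states)
- Concatenation (NFA construction)
- Kleene star (NFA construction)
complement is in this list
Therefore: closed

1


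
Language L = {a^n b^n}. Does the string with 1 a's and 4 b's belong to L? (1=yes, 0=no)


Language requires equal numbers of a's and b's
PDA pushes for each 'a', pops for each 'b'
Number of a's = 1
Number of b's = 4
1 != 4 -> Reject

0


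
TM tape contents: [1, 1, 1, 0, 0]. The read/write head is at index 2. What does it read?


Tape: [1, 1, 1, 0, 0]
Positions: 0 1 2 3 4
Values:    1 1 1 0 0
Head at position 2
tape[2] = 1

1


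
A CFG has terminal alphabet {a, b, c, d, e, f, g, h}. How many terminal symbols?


Terminal symbols: a, b, c, d, e, f, g, h
Counting each: a (#1), b (#2), c (#3), d (#4), e (#5), f (#6), g (#7), h (#8)
Total = 8

8


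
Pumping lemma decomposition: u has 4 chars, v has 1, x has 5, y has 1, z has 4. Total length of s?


|s| = |u| + |v| + |x| + |y| + |z|
= 4 + 1 + 5 + 1 + 4
= 5 + 5 + 5
= 10 + 5
= 15

15


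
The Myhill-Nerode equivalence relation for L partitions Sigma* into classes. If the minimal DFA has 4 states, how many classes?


Myhill-Nerode theorem:
Number of equivalence classes = number of states in minimal DFA
Minimal DFA states = 4
Therefore equivalence classes = 4

4


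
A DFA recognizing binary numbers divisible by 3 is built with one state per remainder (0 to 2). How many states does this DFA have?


Divisibility by 3 is tracked via the remainder mod 3: 0, 1, ..., 2
The construction assigns one state to each remainder
Number of remainders = 3

3


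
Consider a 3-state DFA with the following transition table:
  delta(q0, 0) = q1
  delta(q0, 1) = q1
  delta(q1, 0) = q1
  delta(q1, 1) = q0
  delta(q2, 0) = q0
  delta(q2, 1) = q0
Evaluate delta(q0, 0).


Looking up transition function:
delta(q0, 0) in the table
Row: q0, Column: 0
Result: q1

q1


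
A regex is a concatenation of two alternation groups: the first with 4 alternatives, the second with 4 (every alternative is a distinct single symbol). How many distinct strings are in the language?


First group: 4 alternatives
Second group: 4 alternatives
Concatenation: each choice from group 1 pairs with each from group 2
Total = 4 x 4 = 16

16


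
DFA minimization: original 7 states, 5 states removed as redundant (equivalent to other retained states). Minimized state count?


Original DFA: 7 states
Redundant states removed: 5
Minimized states = original - removed
= 7 - 5
= 2

2


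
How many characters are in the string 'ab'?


String: 'ab'
Counting characters:
  'a' appears 1 time(s)
  'b' appears 1 time(s)
Total length = 1 + 1 = 2

2


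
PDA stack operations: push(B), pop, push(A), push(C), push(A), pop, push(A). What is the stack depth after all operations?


Tracing stack operations:
  push(B) -> stack = [B], depth=1
  pop -> removed B, stack = [], depth=0
  push(A) -> stack = [A], depth=1
  push(C) -> stack = [A,C], depth=2
  push(A) -> stack = [A,C,A], depth=3
  pop -> removed A, stack = [A,C], depth=2
  push(A) -> stack = [A,C,A], depth=3
Final depth = 3

3


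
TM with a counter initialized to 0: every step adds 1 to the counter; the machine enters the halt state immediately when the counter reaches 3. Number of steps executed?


Counter starts at 0. Counting sequence:
  Step 1: counter = 1
  Step 2: counter = 2
  Step 3: counter = 3
Counter reached 3 -> halt
Total steps = 3

3


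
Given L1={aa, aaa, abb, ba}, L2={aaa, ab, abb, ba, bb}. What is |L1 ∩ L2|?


L1 = {aa, aaa, abb, ba}
L2 = {aaa, ab, abb, ba, bb}
Checking each string in L1 against L2:
  'aa': in L2? No
  'aaa': in L2? Yes
  'abb': in L2? Yes
  'ba': in L2? Yes
Intersection = {aaa, abb, ba}
|L1 ∩ L2| = 3

3


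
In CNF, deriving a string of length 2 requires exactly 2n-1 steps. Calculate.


Chomsky Normal Form derivation:
String length n = 2
Each step either:
  - Splits a nonterminal into two (n-1 such steps)
  - Converts a nonterminal to terminal (n such steps)
Total = (n-1) + n = 2n - 1
= 2(2) - 1
= 4 - 1
= 3

3


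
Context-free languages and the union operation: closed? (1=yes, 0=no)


CFL closure properties:
  Closed under: union, concatenation, Kleene star
  NOT closed under: intersection, complement
Operation 'union' is in closed list -> Yes (closed)

1


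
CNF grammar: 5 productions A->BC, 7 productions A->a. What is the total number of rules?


CNF allows two rule forms:
  A -> BC (binary): 5 rules
  A -> a (terminal): 7 rules
Total = 5 + 7 = 12

12


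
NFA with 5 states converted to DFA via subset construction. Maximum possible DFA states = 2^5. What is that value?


NFA has 5 states
Subset construction: each DFA state = subset of NFA states
Maximum subsets = 2^5
2^5 = 32

32


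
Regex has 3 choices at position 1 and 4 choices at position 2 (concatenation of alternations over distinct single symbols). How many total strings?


First group: 3 alternatives
Second group: 4 alternatives
Concatenation: each choice from group 1 pairs with each from group 2
Total = 3 x 4 = 12

12


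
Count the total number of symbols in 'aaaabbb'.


String: 'aaaabbb'
Counting characters:
  'a' appears 4 time(s)
  'b' appears 3 time(s)
Total length = 4 + 3 = 7

7


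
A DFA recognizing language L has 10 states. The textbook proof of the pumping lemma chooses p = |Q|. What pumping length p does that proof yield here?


Pumping lemma for regular languages (standard proof):
Take p = |Q|, the number of DFA states.
Any string of length >= |Q| passes through |Q|+1 states while reading its first |Q| symbols,
so by pigeonhole some state repeats, giving the loop that can be pumped.
Here |Q| = 10
Therefore the proof uses p = 10

10


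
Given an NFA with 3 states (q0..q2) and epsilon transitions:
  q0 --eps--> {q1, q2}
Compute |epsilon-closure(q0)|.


Starting from q0
Initialize closure = {q0}
Follow epsilon from q0 -> add q1
Follow epsilon from q0 -> add q2
Final closure: {q0, q1, q2}
Size = 3

3


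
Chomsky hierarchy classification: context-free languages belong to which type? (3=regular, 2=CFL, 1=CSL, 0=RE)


Chomsky hierarchy levels:
  Type 3: Regular (DFA/NFA/regex)
  Type 2: Context-free (PDA)
  Type 1: Context-sensitive
  Type 0: Recursively enumerable (TM)
'context-free' corresponds to Type 2

2


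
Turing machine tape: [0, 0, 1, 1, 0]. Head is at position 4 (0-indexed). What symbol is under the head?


Tape: [0, 0, 1, 1, 0]
Positions: 0 1 2 3 4
Values:    0 0 1 1 0
Head at position 4
tape[4] = 0

0


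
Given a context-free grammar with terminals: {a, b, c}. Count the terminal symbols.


Terminal symbols: a, b, c
Counting each: a (#1), b (#2), c (#3)
Total = 3

3


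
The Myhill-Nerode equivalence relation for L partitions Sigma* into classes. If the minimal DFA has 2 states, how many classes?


Myhill-Nerode theorem:
Number of equivalence classes = number of states in minimal DFA
Minimal DFA states = 2
Therefore equivalence classes = 2

2


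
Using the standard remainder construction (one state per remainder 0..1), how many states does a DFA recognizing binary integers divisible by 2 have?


Divisibility by 2 is tracked via the remainder mod 2: 0, 1, ..., 1
The construction assigns one state to each remainder
Number of remainders = 2

2


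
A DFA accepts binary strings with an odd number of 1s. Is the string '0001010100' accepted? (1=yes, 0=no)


DFA has 2 states: q_even (start, accept=no) and q_odd
Processing string '0001010100' character by character:
  Position 0: read '0', 1-count=0 -> q_even (no change)
  Position 1: read '0', 1-count=0 -> q_even (no change)
  Position 2: read '0', 1-count=0 -> q_even (no change)
  Position 3: read '1', 1-count=1 -> q_odd
  Position 4: read '0', 1-count=1 -> q_odd (no change)
  Position 5: read '1', 1-count=2 -> q_even
  Position 6: read '0', 1-count=2 -> q_even (no change)
  Position 7: read '1', 1-count=3 -> q_odd
  Position 8: read '0', 1-count=3 -> q_odd (no change)
  Position 9: read '0', 1-count=3 -> q_odd (no change)
Final state: q_odd, total 1s = 3 (odd); the DFA requires an odd count -> accept

1
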